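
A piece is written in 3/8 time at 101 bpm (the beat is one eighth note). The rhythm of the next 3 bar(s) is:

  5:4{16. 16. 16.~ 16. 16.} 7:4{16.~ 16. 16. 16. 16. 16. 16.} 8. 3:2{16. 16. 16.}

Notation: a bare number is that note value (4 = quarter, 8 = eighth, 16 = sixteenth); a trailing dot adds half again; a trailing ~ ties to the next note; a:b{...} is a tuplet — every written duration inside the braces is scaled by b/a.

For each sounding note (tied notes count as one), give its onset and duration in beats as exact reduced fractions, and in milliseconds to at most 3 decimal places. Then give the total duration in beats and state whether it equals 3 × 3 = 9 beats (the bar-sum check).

1) 0.0ms=0b +356.436ms=3/5b
2) 356.436ms=3/5b +356.436ms=3/5b
3) 712.871ms=6/5b +712.871ms=6/5b
4) 1425.743ms=12/5b +356.436ms=3/5b
5) 1782.178ms=3b +509.194ms=6/7b
6) 2291.372ms=27/7b +254.597ms=3/7b
7) 2545.969ms=30/7b +254.597ms=3/7b
8) 2800.566ms=33/7b +254.597ms=3/7b
9) 3055.163ms=36/7b +254.597ms=3/7b
10) 3309.76ms=39/7b +254.597ms=3/7b
11) 3564.356ms=6b +891.089ms=3/2b
12) 4455.446ms=15/2b +297.03ms=1/2b
13) 4752.475ms=8b +297.03ms=1/2b
14) 5049.505ms=17/2b +297.03ms=1/2b
Σ=9b of 9 (101bpm 3/8) — PASS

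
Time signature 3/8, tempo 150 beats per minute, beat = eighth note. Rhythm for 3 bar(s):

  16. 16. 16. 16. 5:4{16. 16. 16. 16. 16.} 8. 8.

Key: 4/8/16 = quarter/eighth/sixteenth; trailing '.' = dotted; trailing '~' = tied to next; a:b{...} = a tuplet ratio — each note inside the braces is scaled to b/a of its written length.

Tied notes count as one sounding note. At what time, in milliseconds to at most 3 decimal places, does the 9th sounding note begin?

1. 0.0ms @ 0 + 300.0ms (3/4)
2. 300.0ms @ 3/4 + 300.0ms (3/4)
3. 600.0ms @ 3/2 + 300.0ms (3/4)
4. 900.0ms @ 9/4 + 300.0ms (3/4)
5. 1200.0ms @ 3 + 240.0ms (3/5)
6. 1440.0ms @ 18/5 + 240.0ms (3/5)
7. 1680.0ms @ 21/5 + 240.0ms (3/5)
8. 1920.0ms @ 24/5 + 240.0ms (3/5)
9. 2160.0ms @ 27/5 + 240.0ms (3/5)
10. 2400.0ms @ 6 + 600.0ms (3/2)
11. 3000.0ms @ 15/2 + 600.0ms (3/2)

note 9 onset = 27/5b = 2160.0ms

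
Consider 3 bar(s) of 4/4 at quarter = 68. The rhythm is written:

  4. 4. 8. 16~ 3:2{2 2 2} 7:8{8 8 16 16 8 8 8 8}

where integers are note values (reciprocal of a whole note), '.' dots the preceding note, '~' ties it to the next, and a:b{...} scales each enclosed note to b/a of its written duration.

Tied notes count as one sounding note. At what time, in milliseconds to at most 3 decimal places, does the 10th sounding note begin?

1. 0.0ms @ 0 + 1323.529ms (3/2)
2. 1323.529ms @ 3/2 + 1323.529ms (3/2)
3. 2647.059ms @ 3 + 661.765ms (3/4)
4. 3308.824ms @ 15/4 + 1397.059ms (19/12)
5. 4705.882ms @ 16/3 + 1176.471ms (4/3)
6. 5882.353ms @ 20/3 + 1176.471ms (4/3)
7. 7058.824ms @ 8 + 504.202ms (4/7)
8. 7563.025ms @ 60/7 + 504.202ms (4/7)
9. 8067.227ms @ 64/7 + 252.101ms (2/7)
10. 8319.328ms @ 66/7 + 252.101ms (2/7)
11. 8571.429ms @ 68/7 + 504.202ms (4/7)
12. 9075.63ms @ 72/7 + 504.202ms (4/7)
13. 9579.832ms @ 76/7 + 504.202ms (4/7)
14. 10084.034ms @ 80/7 + 504.202ms (4/7)

note 10 onset = 66/7b = 8319.328ms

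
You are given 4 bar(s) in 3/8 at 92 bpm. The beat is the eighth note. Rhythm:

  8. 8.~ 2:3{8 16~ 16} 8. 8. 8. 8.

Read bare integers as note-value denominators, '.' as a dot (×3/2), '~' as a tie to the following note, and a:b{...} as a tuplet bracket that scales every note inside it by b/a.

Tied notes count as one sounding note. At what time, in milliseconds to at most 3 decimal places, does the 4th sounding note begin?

note 4 onset = 6b = 3913.043ms

1. 0.0ms @ 0 + 978.261ms (3/2)
2. 978.261ms @ 3/2 + 1956.522ms (3)
3. 2934.783ms @ 9/2 + 978.261ms (3/2)
4. 3913.043ms @ 6 + 978.261ms (3/2)
5. 4891.304ms @ 15/2 + 978.261ms (3/2)
6. 5869.565ms @ 9 + 978.261ms (3/2)
7. 6847.826ms @ 21/2 + 978.261ms (3/2)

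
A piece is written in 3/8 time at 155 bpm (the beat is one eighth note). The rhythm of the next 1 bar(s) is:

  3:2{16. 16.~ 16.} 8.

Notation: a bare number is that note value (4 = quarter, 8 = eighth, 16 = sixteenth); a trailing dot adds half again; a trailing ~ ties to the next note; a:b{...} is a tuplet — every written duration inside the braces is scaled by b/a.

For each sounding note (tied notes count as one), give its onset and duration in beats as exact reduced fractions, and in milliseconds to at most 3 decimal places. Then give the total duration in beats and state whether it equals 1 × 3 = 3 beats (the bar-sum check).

1) 0.0ms=0b +193.548ms=1/2b
2) 193.548ms=1/2b +387.097ms=1b
3) 580.645ms=3/2b +580.645ms=3/2b
Σ=3b of 3 (155bpm 3/8) — PASS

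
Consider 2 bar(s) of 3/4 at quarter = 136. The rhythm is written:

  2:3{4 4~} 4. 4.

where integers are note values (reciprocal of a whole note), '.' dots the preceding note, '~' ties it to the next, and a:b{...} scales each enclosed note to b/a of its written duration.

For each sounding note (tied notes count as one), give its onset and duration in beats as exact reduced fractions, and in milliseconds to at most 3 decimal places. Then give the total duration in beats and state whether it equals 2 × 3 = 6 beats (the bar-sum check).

1) 0.0ms=0b +661.765ms=3/2b
2) 661.765ms=3/2b +1323.529ms=3b
3) 1985.294ms=9/2b +661.765ms=3/2b
Σ=6b of 6 (136bpm 3/4) — PASS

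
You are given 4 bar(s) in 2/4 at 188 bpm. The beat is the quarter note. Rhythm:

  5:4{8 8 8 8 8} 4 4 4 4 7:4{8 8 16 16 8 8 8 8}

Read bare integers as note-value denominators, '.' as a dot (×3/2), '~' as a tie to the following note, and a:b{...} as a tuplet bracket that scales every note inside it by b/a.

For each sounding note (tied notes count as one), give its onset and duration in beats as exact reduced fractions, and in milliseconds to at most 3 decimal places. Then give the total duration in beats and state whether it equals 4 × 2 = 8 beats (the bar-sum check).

1) 0.0ms=0b +127.66ms=2/5b
2) 127.66ms=2/5b +127.66ms=2/5b
3) 255.319ms=4/5b +127.66ms=2/5b
4) 382.979ms=6/5b +127.66ms=2/5b
5) 510.638ms=8/5b +127.66ms=2/5b
6) 638.298ms=2b +319.149ms=1b
7) 957.447ms=3b +319.149ms=1b
8) 1276.596ms=4b +319.149ms=1b
9) 1595.745ms=5b +319.149ms=1b
10) 1914.894ms=6b +91.185ms=2/7b
11) 2006.079ms=44/7b +91.185ms=2/7b
12) 2097.264ms=46/7b +45.593ms=1/7b
13) 2142.857ms=47/7b +45.593ms=1/7b
14) 2188.45ms=48/7b +91.185ms=2/7b
15) 2279.635ms=50/7b +91.185ms=2/7b
16) 2370.821ms=52/7b +91.185ms=2/7b
17) 2462.006ms=54/7b +91.185ms=2/7b
Σ=8b of 8 (188bpm 2/4) — PASS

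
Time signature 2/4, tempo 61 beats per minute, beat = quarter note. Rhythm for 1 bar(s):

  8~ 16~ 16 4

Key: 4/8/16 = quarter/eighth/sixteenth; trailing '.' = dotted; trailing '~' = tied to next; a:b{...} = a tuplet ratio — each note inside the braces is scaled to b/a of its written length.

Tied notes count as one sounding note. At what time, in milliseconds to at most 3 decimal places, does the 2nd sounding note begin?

1. 0.0ms @ 0 + 983.607ms (1)
2. 983.607ms @ 1 + 983.607ms (1)

note 2 onset = 1b = 983.607ms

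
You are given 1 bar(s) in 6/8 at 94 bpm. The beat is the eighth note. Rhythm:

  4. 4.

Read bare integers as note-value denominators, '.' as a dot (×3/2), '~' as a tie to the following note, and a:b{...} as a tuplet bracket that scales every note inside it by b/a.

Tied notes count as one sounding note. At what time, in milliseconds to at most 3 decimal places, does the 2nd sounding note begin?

1. 0.0ms @ 0 + 1914.894ms (3)
2. 1914.894ms @ 3 + 1914.894ms (3)

note 2 onset = 3b = 1914.894ms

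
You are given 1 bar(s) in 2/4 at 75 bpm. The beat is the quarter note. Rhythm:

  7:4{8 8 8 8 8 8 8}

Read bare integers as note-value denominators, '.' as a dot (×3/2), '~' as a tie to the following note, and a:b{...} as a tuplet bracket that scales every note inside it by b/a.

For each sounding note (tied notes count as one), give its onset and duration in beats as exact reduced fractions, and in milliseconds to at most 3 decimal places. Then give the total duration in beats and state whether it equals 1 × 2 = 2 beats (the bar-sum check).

1) 0.0ms=0b +228.571ms=2/7b
2) 228.571ms=2/7b +228.571ms=2/7b
3) 457.143ms=4/7b +228.571ms=2/7b
4) 685.714ms=6/7b +228.571ms=2/7b
5) 914.286ms=8/7b +228.571ms=2/7b
6) 1142.857ms=10/7b +228.571ms=2/7b
7) 1371.429ms=12/7b +228.571ms=2/7b
Σ=2b of 2 (75bpm 2/4) — PASS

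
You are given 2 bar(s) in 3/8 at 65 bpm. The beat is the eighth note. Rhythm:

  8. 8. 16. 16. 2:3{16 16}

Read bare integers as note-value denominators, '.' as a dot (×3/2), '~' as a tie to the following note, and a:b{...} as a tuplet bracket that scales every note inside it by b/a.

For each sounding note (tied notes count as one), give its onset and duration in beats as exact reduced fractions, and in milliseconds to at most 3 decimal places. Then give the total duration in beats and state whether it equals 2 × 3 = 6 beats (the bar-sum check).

1) 0.0ms=0b +1384.615ms=3/2b
2) 1384.615ms=3/2b +1384.615ms=3/2b
3) 2769.231ms=3b +692.308ms=3/4b
4) 3461.538ms=15/4b +692.308ms=3/4b
5) 4153.846ms=9/2b +692.308ms=3/4b
6) 4846.154ms=21/4b +692.308ms=3/4b
Σ=6b of 6 (65bpm 3/8) — PASS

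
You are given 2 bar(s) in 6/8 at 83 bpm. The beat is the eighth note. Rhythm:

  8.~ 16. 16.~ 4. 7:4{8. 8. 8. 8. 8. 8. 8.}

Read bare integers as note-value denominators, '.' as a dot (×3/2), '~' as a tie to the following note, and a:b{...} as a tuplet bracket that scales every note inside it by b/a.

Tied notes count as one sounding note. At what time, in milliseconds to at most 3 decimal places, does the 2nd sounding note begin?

note 2 onset = 9/4b = 1626.506ms

1. 0.0ms @ 0 + 1626.506ms (9/4)
2. 1626.506ms @ 9/4 + 2710.843ms (15/4)
3. 4337.349ms @ 6 + 619.621ms (6/7)
4. 4956.971ms @ 48/7 + 619.621ms (6/7)
5. 5576.592ms @ 54/7 + 619.621ms (6/7)
6. 6196.213ms @ 60/7 + 619.621ms (6/7)
7. 6815.835ms @ 66/7 + 619.621ms (6/7)
8. 7435.456ms @ 72/7 + 619.621ms (6/7)
9. 8055.077ms @ 78/7 + 619.621ms (6/7)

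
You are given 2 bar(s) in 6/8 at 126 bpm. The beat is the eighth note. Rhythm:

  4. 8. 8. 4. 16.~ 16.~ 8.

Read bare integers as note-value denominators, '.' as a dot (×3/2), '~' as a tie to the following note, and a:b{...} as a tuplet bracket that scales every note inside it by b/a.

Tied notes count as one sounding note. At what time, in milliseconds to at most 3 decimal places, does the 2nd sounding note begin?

1. 0.0ms @ 0 + 1428.571ms (3)
2. 1428.571ms @ 3 + 714.286ms (3/2)
3. 2142.857ms @ 9/2 + 714.286ms (3/2)
4. 2857.143ms @ 6 + 1428.571ms (3)
5. 4285.714ms @ 9 + 1428.571ms (3)

note 2 onset = 3b = 1428.571ms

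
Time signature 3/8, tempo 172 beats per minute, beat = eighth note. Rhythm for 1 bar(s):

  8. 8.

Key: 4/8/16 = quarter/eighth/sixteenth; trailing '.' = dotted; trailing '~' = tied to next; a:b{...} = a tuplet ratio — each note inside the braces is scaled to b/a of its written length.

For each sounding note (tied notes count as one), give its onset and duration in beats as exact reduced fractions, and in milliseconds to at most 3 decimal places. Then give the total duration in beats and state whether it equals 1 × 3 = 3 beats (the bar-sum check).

1) 0.0ms=0b +523.256ms=3/2b
2) 523.256ms=3/2b +523.256ms=3/2b
Σ=3b of 3 (172bpm 3/8) — PASS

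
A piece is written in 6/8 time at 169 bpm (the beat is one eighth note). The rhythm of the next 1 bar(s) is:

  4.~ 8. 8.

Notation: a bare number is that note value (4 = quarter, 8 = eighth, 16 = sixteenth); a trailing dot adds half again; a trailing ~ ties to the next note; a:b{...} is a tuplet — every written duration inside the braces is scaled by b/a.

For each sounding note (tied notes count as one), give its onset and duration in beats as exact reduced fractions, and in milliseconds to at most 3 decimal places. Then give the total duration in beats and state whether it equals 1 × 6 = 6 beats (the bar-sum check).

1) 0.0ms=0b +1597.633ms=9/2b
2) 1597.633ms=9/2b +532.544ms=3/2b
Σ=6b of 6 (169bpm 6/8) — PASS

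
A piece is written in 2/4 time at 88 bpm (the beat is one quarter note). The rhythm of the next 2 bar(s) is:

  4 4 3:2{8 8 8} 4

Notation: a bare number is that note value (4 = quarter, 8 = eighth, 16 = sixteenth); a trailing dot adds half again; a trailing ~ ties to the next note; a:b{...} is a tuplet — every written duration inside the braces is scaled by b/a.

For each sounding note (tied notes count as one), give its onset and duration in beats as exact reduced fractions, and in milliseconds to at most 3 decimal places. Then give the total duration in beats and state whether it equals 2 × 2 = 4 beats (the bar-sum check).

1) 0.0ms=0b +681.818ms=1b
2) 681.818ms=1b +681.818ms=1b
3) 1363.636ms=2b +227.273ms=1/3b
4) 1590.909ms=7/3b +227.273ms=1/3b
5) 1818.182ms=8/3b +227.273ms=1/3b
6) 2045.455ms=3b +681.818ms=1b
Σ=4b of 4 (88bpm 2/4) — PASS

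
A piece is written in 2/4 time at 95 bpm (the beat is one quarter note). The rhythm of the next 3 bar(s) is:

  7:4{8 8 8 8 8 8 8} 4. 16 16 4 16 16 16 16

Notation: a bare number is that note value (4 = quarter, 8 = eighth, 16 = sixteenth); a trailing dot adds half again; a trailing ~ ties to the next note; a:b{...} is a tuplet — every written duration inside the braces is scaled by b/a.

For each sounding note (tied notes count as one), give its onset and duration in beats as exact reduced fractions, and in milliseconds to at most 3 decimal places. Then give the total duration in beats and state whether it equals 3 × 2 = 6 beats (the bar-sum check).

1) 0.0ms=0b +180.451ms=2/7b
2) 180.451ms=2/7b +180.451ms=2/7b
3) 360.902ms=4/7b +180.451ms=2/7b
4) 541.353ms=6/7b +180.451ms=2/7b
5) 721.805ms=8/7b +180.451ms=2/7b
6) 902.256ms=10/7b +180.451ms=2/7b
7) 1082.707ms=12/7b +180.451ms=2/7b
8) 1263.158ms=2b +947.368ms=3/2b
9) 2210.526ms=7/2b +157.895ms=1/4b
10) 2368.421ms=15/4b +157.895ms=1/4b
11) 2526.316ms=4b +631.579ms=1b
12) 3157.895ms=5b +157.895ms=1/4b
13) 3315.789ms=21/4b +157.895ms=1/4b
14) 3473.684ms=11/2b +157.895ms=1/4b
15) 3631.579ms=23/4b +157.895ms=1/4b
Σ=6b of 6 (95bpm 2/4) — PASS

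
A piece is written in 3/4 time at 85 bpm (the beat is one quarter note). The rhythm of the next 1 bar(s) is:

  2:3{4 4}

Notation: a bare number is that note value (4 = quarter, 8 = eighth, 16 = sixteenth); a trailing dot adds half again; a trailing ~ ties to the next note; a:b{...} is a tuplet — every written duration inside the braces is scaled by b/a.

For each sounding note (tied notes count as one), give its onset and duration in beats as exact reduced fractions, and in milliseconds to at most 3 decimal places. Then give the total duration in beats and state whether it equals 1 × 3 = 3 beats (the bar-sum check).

1) 0.0ms=0b +1058.824ms=3/2b
2) 1058.824ms=3/2b +1058.824ms=3/2b
Σ=3b of 3 (85bpm 3/4) — PASS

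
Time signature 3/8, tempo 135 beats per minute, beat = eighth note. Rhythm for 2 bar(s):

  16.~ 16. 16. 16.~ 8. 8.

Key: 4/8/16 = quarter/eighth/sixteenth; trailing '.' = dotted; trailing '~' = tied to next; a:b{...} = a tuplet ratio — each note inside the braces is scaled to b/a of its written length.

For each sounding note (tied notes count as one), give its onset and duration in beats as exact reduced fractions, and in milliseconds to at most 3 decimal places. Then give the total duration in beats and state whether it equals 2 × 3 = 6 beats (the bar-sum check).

1) 0.0ms=0b +666.667ms=3/2b
2) 666.667ms=3/2b +333.333ms=3/4b
3) 1000.0ms=9/4b +1000.0ms=9/4b
4) 2000.0ms=9/2b +666.667ms=3/2b
Σ=6b of 6 (135bpm 3/8) — PASS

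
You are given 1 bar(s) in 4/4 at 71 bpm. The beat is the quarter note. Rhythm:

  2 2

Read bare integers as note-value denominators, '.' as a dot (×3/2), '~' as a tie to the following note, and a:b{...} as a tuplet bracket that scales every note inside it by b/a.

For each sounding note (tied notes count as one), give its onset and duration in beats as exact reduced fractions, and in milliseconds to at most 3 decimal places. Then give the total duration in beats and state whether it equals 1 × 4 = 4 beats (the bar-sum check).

1) 0.0ms=0b +1690.141ms=2b
2) 1690.141ms=2b +1690.141ms=2b
Σ=4b of 4 (71bpm 4/4) — PASS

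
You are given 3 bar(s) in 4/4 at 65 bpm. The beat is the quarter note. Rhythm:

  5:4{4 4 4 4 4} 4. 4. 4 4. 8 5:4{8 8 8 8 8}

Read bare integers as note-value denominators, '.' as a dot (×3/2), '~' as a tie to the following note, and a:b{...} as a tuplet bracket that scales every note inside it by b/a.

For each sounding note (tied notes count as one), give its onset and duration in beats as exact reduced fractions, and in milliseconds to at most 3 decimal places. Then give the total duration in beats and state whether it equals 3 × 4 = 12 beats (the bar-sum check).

1) 0.0ms=0b +738.462ms=4/5b
2) 738.462ms=4/5b +738.462ms=4/5b
3) 1476.923ms=8/5b +738.462ms=4/5b
4) 2215.385ms=12/5b +738.462ms=4/5b
5) 2953.846ms=16/5b +738.462ms=4/5b
6) 3692.308ms=4b +1384.615ms=3/2b
7) 5076.923ms=11/2b +1384.615ms=3/2b
8) 6461.538ms=7b +923.077ms=1b
9) 7384.615ms=8b +1384.615ms=3/2b
10) 8769.231ms=19/2b +461.538ms=1/2b
11) 9230.769ms=10b +369.231ms=2/5b
12) 9600.0ms=52/5b +369.231ms=2/5b
13) 9969.231ms=54/5b +369.231ms=2/5b
14) 10338.462ms=56/5b +369.231ms=2/5b
15) 10707.692ms=58/5b +369.231ms=2/5b
Σ=12b of 12 (65bpm 4/4) — PASS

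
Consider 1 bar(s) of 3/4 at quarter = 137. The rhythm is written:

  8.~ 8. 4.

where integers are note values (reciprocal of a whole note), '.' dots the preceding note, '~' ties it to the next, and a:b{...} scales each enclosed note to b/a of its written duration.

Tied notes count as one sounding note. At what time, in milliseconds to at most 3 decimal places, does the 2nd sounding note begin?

note 2 onset = 3/2b = 656.934ms

1. 0.0ms @ 0 + 656.934ms (3/2)
2. 656.934ms @ 3/2 + 656.934ms (3/2)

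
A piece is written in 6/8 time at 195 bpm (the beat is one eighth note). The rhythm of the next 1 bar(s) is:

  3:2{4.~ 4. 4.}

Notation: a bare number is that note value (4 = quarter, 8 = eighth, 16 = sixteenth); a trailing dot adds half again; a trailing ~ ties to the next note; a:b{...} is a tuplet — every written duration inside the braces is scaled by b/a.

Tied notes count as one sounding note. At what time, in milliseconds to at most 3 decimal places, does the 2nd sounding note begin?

1. 0.0ms @ 0 + 1230.769ms (4)
2. 1230.769ms @ 4 + 615.385ms (2)

note 2 onset = 4b = 1230.769ms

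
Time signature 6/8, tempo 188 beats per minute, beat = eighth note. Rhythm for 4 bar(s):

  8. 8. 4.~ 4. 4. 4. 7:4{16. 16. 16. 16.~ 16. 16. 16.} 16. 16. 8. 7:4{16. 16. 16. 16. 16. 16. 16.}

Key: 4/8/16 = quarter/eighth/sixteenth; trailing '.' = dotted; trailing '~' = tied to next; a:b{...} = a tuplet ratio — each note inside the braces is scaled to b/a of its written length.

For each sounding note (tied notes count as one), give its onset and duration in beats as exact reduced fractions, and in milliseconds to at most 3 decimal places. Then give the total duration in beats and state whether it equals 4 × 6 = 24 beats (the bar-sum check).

1) 0.0ms=0b +478.723ms=3/2b
2) 478.723ms=3/2b +478.723ms=3/2b
3) 957.447ms=3b +1914.894ms=6b
4) 2872.34ms=9b +957.447ms=3b
5) 3829.787ms=12b +957.447ms=3b
6) 4787.234ms=15b +136.778ms=3/7b
7) 4924.012ms=108/7b +136.778ms=3/7b
8) 5060.79ms=111/7b +136.778ms=3/7b
9) 5197.568ms=114/7b +273.556ms=6/7b
10) 5471.125ms=120/7b +136.778ms=3/7b
11) 5607.903ms=123/7b +136.778ms=3/7b
12) 5744.681ms=18b +239.362ms=3/4b
13) 5984.043ms=75/4b +239.362ms=3/4b
14) 6223.404ms=39/2b +478.723ms=3/2b
15) 6702.128ms=21b +136.778ms=3/7b
16) 6838.906ms=150/7b +136.778ms=3/7b
17) 6975.684ms=153/7b +136.778ms=3/7b
18) 7112.462ms=156/7b +136.778ms=3/7b
19) 7249.24ms=159/7b +136.778ms=3/7b
20) 7386.018ms=162/7b +136.778ms=3/7b
21) 7522.796ms=165/7b +136.778ms=3/7b
Σ=24b of 24 (188bpm 6/8) — PASS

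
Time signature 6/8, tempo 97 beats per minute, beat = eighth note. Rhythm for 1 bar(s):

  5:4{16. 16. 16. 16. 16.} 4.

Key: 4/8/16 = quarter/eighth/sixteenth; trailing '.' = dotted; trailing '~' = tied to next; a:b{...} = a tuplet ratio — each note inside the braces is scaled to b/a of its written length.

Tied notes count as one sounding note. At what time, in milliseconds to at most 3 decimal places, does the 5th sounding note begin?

note 5 onset = 12/5b = 1484.536ms

1. 0.0ms @ 0 + 371.134ms (3/5)
2. 371.134ms @ 3/5 + 371.134ms (3/5)
3. 742.268ms @ 6/5 + 371.134ms (3/5)
4. 1113.402ms @ 9/5 + 371.134ms (3/5)
5. 1484.536ms @ 12/5 + 371.134ms (3/5)
6. 1855.67ms @ 3 + 1855.67ms (3)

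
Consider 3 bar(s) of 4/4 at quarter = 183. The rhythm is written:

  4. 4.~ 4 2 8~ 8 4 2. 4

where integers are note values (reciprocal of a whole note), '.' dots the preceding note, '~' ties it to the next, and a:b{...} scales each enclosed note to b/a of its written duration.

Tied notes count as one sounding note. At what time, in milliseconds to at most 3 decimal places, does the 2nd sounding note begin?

1. 0.0ms @ 0 + 491.803ms (3/2)
2. 491.803ms @ 3/2 + 819.672ms (5/2)
3. 1311.475ms @ 4 + 655.738ms (2)
4. 1967.213ms @ 6 + 327.869ms (1)
5. 2295.082ms @ 7 + 327.869ms (1)
6. 2622.951ms @ 8 + 983.607ms (3)
7. 3606.557ms @ 11 + 327.869ms (1)

note 2 onset = 3/2b = 491.803ms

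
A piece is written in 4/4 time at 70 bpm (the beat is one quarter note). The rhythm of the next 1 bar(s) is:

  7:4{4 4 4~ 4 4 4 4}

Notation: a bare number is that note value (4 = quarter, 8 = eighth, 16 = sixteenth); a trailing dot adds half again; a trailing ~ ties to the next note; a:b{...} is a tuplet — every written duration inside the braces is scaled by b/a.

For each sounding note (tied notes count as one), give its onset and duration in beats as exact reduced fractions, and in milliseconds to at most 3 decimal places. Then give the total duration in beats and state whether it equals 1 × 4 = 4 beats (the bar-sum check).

1) 0.0ms=0b +489.796ms=4/7b
2) 489.796ms=4/7b +489.796ms=4/7b
3) 979.592ms=8/7b +979.592ms=8/7b
4) 1959.184ms=16/7b +489.796ms=4/7b
5) 2448.98ms=20/7b +489.796ms=4/7b
6) 2938.776ms=24/7b +489.796ms=4/7b
Σ=4b of 4 (70bpm 4/4) — PASS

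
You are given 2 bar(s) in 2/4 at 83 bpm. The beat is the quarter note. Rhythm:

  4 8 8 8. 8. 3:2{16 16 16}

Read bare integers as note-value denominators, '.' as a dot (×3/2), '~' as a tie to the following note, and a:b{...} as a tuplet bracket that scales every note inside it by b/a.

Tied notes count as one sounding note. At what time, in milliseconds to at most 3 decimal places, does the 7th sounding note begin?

note 7 onset = 11/3b = 2650.602ms

1. 0.0ms @ 0 + 722.892ms (1)
2. 722.892ms @ 1 + 361.446ms (1/2)
3. 1084.337ms @ 3/2 + 361.446ms (1/2)
4. 1445.783ms @ 2 + 542.169ms (3/4)
5. 1987.952ms @ 11/4 + 542.169ms (3/4)
6. 2530.12ms @ 7/2 + 120.482ms (1/6)
7. 2650.602ms @ 11/3 + 120.482ms (1/6)
8. 2771.084ms @ 23/6 + 120.482ms (1/6)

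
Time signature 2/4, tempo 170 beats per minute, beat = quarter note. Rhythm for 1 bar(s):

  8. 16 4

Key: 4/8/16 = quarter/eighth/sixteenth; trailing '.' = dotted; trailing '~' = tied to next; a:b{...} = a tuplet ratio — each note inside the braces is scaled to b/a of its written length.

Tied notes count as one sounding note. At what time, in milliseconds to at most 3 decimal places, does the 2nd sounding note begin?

1. 0.0ms @ 0 + 264.706ms (3/4)
2. 264.706ms @ 3/4 + 88.235ms (1/4)
3. 352.941ms @ 1 + 352.941ms (1)

note 2 onset = 3/4b = 264.706ms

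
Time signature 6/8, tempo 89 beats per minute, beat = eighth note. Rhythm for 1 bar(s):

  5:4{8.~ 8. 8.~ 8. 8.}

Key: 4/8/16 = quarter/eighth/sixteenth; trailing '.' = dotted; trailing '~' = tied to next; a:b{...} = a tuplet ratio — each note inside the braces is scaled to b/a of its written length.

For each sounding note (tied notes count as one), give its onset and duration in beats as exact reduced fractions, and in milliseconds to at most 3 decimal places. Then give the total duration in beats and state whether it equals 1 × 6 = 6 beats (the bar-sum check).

1) 0.0ms=0b +1617.978ms=12/5b
2) 1617.978ms=12/5b +1617.978ms=12/5b
3) 3235.955ms=24/5b +808.989ms=6/5b
Σ=6b of 6 (89bpm 6/8) — PASS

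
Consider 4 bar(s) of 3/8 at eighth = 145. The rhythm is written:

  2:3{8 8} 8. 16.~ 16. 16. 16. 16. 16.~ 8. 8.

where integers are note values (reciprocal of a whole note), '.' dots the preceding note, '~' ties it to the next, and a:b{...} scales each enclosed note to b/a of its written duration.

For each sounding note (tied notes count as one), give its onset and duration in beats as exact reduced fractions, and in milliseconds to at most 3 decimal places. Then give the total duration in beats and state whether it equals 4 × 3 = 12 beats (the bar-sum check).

1) 0.0ms=0b +620.69ms=3/2b
2) 620.69ms=3/2b +620.69ms=3/2b
3) 1241.379ms=3b +620.69ms=3/2b
4) 1862.069ms=9/2b +620.69ms=3/2b
5) 2482.759ms=6b +310.345ms=3/4b
6) 2793.103ms=27/4b +310.345ms=3/4b
7) 3103.448ms=15/2b +310.345ms=3/4b
8) 3413.793ms=33/4b +931.034ms=9/4b
9) 4344.828ms=21/2b +620.69ms=3/2b
Σ=12b of 12 (145bpm 3/8) — PASS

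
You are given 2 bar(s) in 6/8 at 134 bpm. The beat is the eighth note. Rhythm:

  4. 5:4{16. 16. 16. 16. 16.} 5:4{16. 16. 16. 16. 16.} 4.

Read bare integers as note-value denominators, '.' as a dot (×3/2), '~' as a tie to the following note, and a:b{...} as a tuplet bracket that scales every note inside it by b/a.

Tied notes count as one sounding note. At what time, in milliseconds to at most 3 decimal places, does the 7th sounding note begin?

1. 0.0ms @ 0 + 1343.284ms (3)
2. 1343.284ms @ 3 + 268.657ms (3/5)
3. 1611.94ms @ 18/5 + 268.657ms (3/5)
4. 1880.597ms @ 21/5 + 268.657ms (3/5)
5. 2149.254ms @ 24/5 + 268.657ms (3/5)
6. 2417.91ms @ 27/5 + 268.657ms (3/5)
7. 2686.567ms @ 6 + 268.657ms (3/5)
8. 2955.224ms @ 33/5 + 268.657ms (3/5)
9. 3223.881ms @ 36/5 + 268.657ms (3/5)
10. 3492.537ms @ 39/5 + 268.657ms (3/5)
11. 3761.194ms @ 42/5 + 268.657ms (3/5)
12. 4029.851ms @ 9 + 1343.284ms (3)

note 7 onset = 6b = 2686.567ms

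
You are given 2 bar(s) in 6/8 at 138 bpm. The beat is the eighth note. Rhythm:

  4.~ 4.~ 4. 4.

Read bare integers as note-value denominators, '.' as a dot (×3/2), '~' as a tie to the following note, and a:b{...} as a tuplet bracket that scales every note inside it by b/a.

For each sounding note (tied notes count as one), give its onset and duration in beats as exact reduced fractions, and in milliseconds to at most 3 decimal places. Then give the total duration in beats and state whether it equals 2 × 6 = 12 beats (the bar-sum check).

1) 0.0ms=0b +3913.043ms=9b
2) 3913.043ms=9b +1304.348ms=3b
Σ=12b of 12 (138bpm 6/8) — PASS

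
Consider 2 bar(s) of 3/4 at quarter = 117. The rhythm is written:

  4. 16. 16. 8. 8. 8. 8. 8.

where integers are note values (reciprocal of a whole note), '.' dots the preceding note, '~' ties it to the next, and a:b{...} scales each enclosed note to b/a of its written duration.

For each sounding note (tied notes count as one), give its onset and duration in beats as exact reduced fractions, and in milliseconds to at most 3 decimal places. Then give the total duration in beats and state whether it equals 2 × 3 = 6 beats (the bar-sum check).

1) 0.0ms=0b +769.231ms=3/2b
2) 769.231ms=3/2b +192.308ms=3/8b
3) 961.538ms=15/8b +192.308ms=3/8b
4) 1153.846ms=9/4b +384.615ms=3/4b
5) 1538.462ms=3b +384.615ms=3/4b
6) 1923.077ms=15/4b +384.615ms=3/4b
7) 2307.692ms=9/2b +384.615ms=3/4b
8) 2692.308ms=21/4b +384.615ms=3/4b
Σ=6b of 6 (117bpm 3/4) — PASS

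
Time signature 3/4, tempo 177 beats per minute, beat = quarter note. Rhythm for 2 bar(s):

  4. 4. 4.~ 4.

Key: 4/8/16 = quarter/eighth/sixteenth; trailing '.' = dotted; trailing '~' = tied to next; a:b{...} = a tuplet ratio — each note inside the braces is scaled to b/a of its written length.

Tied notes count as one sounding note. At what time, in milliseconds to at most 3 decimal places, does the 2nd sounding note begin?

note 2 onset = 3/2b = 508.475ms

1. 0.0ms @ 0 + 508.475ms (3/2)
2. 508.475ms @ 3/2 + 508.475ms (3/2)
3. 1016.949ms @ 3 + 1016.949ms (3)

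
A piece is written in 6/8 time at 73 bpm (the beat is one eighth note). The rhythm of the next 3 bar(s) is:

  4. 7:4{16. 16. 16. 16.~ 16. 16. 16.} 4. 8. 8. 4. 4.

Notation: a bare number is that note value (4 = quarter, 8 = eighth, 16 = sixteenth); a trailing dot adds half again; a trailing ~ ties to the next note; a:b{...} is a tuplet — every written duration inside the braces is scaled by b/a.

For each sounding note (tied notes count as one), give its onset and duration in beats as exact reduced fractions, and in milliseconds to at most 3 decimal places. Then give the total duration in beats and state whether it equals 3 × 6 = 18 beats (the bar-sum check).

1) 0.0ms=0b +2465.753ms=3b
2) 2465.753ms=3b +352.25ms=3/7b
3) 2818.004ms=24/7b +352.25ms=3/7b
4) 3170.254ms=27/7b +352.25ms=3/7b
5) 3522.505ms=30/7b +704.501ms=6/7b
6) 4227.006ms=36/7b +352.25ms=3/7b
7) 4579.256ms=39/7b +352.25ms=3/7b
8) 4931.507ms=6b +2465.753ms=3b
9) 7397.26ms=9b +1232.877ms=3/2b
10) 8630.137ms=21/2b +1232.877ms=3/2b
11) 9863.014ms=12b +2465.753ms=3b
12) 12328.767ms=15b +2465.753ms=3b
Σ=18b of 18 (73bpm 6/8) — PASS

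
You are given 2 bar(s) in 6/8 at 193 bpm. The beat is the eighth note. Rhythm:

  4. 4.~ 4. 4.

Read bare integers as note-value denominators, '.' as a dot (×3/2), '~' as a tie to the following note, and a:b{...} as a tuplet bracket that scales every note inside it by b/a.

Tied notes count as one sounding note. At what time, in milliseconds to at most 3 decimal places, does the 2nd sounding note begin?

1. 0.0ms @ 0 + 932.642ms (3)
2. 932.642ms @ 3 + 1865.285ms (6)
3. 2797.927ms @ 9 + 932.642ms (3)

note 2 onset = 3b = 932.642ms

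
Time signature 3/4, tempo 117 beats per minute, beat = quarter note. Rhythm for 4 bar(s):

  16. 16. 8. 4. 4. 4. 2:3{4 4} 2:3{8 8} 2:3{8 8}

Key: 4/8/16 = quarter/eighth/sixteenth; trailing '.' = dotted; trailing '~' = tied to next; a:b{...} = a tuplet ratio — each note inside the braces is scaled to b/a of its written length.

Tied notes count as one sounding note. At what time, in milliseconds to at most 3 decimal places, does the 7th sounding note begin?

note 7 onset = 6b = 3076.923ms

1. 0.0ms @ 0 + 192.308ms (3/8)
2. 192.308ms @ 3/8 + 192.308ms (3/8)
3. 384.615ms @ 3/4 + 384.615ms (3/4)
4. 769.231ms @ 3/2 + 769.231ms (3/2)
5. 1538.462ms @ 3 + 769.231ms (3/2)
6. 2307.692ms @ 9/2 + 769.231ms (3/2)
7. 3076.923ms @ 6 + 769.231ms (3/2)
8. 3846.154ms @ 15/2 + 769.231ms (3/2)
9. 4615.385ms @ 9 + 384.615ms (3/4)
10. 5000.0ms @ 39/4 + 384.615ms (3/4)
11. 5384.615ms @ 21/2 + 384.615ms (3/4)
12. 5769.231ms @ 45/4 + 384.615ms (3/4)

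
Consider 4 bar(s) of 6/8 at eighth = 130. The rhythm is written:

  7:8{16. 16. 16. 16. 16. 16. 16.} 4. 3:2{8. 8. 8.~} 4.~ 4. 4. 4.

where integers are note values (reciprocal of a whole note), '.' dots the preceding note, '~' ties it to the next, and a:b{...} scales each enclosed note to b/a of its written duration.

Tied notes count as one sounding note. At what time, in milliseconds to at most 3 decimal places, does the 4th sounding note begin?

1. 0.0ms @ 0 + 395.604ms (6/7)
2. 395.604ms @ 6/7 + 395.604ms (6/7)
3. 791.209ms @ 12/7 + 395.604ms (6/7)
4. 1186.813ms @ 18/7 + 395.604ms (6/7)
5. 1582.418ms @ 24/7 + 395.604ms (6/7)
6. 1978.022ms @ 30/7 + 395.604ms (6/7)
7. 2373.626ms @ 36/7 + 395.604ms (6/7)
8. 2769.231ms @ 6 + 1384.615ms (3)
9. 4153.846ms @ 9 + 461.538ms (1)
10. 4615.385ms @ 10 + 461.538ms (1)
11. 5076.923ms @ 11 + 3230.769ms (7)
12. 8307.692ms @ 18 + 1384.615ms (3)
13. 9692.308ms @ 21 + 1384.615ms (3)

note 4 onset = 18/7b = 1186.813ms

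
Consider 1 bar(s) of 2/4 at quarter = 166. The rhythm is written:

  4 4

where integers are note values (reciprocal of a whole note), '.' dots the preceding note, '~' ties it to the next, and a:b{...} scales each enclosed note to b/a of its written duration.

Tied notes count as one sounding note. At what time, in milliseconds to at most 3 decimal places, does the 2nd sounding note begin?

note 2 onset = 1b = 361.446ms

1. 0.0ms @ 0 + 361.446ms (1)
2. 361.446ms @ 1 + 361.446ms (1)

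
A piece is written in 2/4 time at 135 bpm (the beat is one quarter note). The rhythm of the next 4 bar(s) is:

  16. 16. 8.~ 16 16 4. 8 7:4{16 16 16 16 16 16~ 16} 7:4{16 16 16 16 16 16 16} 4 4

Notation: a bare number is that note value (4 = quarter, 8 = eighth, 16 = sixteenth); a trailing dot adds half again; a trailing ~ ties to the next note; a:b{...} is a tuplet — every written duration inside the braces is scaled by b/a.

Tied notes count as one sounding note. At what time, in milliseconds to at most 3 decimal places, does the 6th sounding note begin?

1. 0.0ms @ 0 + 166.667ms (3/8)
2. 166.667ms @ 3/8 + 166.667ms (3/8)
3. 333.333ms @ 3/4 + 444.444ms (1)
4. 777.778ms @ 7/4 + 111.111ms (1/4)
5. 888.889ms @ 2 + 666.667ms (3/2)
6. 1555.556ms @ 7/2 + 222.222ms (1/2)
7. 1777.778ms @ 4 + 63.492ms (1/7)
8. 1841.27ms @ 29/7 + 63.492ms (1/7)
9. 1904.762ms @ 30/7 + 63.492ms (1/7)
10. 1968.254ms @ 31/7 + 63.492ms (1/7)
11. 2031.746ms @ 32/7 + 63.492ms (1/7)
12. 2095.238ms @ 33/7 + 126.984ms (2/7)
13. 2222.222ms @ 5 + 63.492ms (1/7)
14. 2285.714ms @ 36/7 + 63.492ms (1/7)
15. 2349.206ms @ 37/7 + 63.492ms (1/7)
16. 2412.698ms @ 38/7 + 63.492ms (1/7)
17. 2476.19ms @ 39/7 + 63.492ms (1/7)
18. 2539.683ms @ 40/7 + 63.492ms (1/7)
19. 2603.175ms @ 41/7 + 63.492ms (1/7)
20. 2666.667ms @ 6 + 444.444ms (1)
21. 3111.111ms @ 7 + 444.444ms (1)

note 6 onset = 7/2b = 1555.556ms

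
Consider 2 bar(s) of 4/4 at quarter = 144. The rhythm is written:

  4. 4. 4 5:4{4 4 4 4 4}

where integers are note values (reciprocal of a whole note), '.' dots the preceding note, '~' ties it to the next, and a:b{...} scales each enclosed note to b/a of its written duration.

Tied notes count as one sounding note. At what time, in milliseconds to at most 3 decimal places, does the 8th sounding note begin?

note 8 onset = 36/5b = 3000.0ms

1. 0.0ms @ 0 + 625.0ms (3/2)
2. 625.0ms @ 3/2 + 625.0ms (3/2)
3. 1250.0ms @ 3 + 416.667ms (1)
4. 1666.667ms @ 4 + 333.333ms (4/5)
5. 2000.0ms @ 24/5 + 333.333ms (4/5)
6. 2333.333ms @ 28/5 + 333.333ms (4/5)
7. 2666.667ms @ 32/5 + 333.333ms (4/5)
8. 3000.0ms @ 36/5 + 333.333ms (4/5)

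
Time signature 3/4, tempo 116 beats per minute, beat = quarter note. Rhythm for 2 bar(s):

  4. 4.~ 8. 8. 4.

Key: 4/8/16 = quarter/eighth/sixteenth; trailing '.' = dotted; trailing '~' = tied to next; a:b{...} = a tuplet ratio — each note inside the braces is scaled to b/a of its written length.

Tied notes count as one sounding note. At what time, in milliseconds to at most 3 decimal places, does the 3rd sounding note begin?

note 3 onset = 15/4b = 1939.655ms

1. 0.0ms @ 0 + 775.862ms (3/2)
2. 775.862ms @ 3/2 + 1163.793ms (9/4)
3. 1939.655ms @ 15/4 + 387.931ms (3/4)
4. 2327.586ms @ 9/2 + 775.862ms (3/2)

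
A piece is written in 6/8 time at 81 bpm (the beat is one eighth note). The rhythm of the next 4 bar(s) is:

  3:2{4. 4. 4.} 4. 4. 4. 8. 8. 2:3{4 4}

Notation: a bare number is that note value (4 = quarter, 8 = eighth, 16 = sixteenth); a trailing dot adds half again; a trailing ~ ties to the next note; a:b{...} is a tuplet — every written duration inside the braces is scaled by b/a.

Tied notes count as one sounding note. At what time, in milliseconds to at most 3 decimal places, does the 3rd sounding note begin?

1. 0.0ms @ 0 + 1481.481ms (2)
2. 1481.481ms @ 2 + 1481.481ms (2)
3. 2962.963ms @ 4 + 1481.481ms (2)
4. 4444.444ms @ 6 + 2222.222ms (3)
5. 6666.667ms @ 9 + 2222.222ms (3)
6. 8888.889ms @ 12 + 2222.222ms (3)
7. 11111.111ms @ 15 + 1111.111ms (3/2)
8. 12222.222ms @ 33/2 + 1111.111ms (3/2)
9. 13333.333ms @ 18 + 2222.222ms (3)
10. 15555.556ms @ 21 + 2222.222ms (3)

note 3 onset = 4b = 2962.963ms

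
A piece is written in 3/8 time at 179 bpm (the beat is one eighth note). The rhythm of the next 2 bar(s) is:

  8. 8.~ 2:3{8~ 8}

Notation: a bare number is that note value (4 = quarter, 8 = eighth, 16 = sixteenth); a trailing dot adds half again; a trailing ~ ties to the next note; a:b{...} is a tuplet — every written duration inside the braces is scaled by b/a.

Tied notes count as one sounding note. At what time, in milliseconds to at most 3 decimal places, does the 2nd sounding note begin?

note 2 onset = 3/2b = 502.793ms

1. 0.0ms @ 0 + 502.793ms (3/2)
2. 502.793ms @ 3/2 + 1508.38ms (9/2)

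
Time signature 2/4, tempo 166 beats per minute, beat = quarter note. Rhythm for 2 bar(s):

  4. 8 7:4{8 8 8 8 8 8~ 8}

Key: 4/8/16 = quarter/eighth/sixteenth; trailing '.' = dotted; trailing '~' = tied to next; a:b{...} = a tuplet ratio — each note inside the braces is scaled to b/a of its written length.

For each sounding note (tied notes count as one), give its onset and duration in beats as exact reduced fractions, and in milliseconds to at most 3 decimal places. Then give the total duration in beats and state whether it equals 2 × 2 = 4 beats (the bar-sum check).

1) 0.0ms=0b +542.169ms=3/2b
2) 542.169ms=3/2b +180.723ms=1/2b
3) 722.892ms=2b +103.27ms=2/7b
4) 826.162ms=16/7b +103.27ms=2/7b
5) 929.432ms=18/7b +103.27ms=2/7b
6) 1032.702ms=20/7b +103.27ms=2/7b
7) 1135.972ms=22/7b +103.27ms=2/7b
8) 1239.243ms=24/7b +206.54ms=4/7b
Σ=4b of 4 (166bpm 2/4) — PASS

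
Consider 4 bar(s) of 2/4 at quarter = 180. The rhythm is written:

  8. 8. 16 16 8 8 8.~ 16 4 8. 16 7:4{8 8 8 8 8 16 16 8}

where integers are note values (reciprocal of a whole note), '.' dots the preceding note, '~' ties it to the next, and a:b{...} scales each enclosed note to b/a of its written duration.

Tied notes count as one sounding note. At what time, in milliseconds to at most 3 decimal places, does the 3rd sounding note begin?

1. 0.0ms @ 0 + 250.0ms (3/4)
2. 250.0ms @ 3/4 + 250.0ms (3/4)
3. 500.0ms @ 3/2 + 83.333ms (1/4)
4. 583.333ms @ 7/4 + 83.333ms (1/4)
5. 666.667ms @ 2 + 166.667ms (1/2)
6. 833.333ms @ 5/2 + 166.667ms (1/2)
7. 1000.0ms @ 3 + 333.333ms (1)
8. 1333.333ms @ 4 + 333.333ms (1)
9. 1666.667ms @ 5 + 250.0ms (3/4)
10. 1916.667ms @ 23/4 + 83.333ms (1/4)
11. 2000.0ms @ 6 + 95.238ms (2/7)
12. 2095.238ms @ 44/7 + 95.238ms (2/7)
13. 2190.476ms @ 46/7 + 95.238ms (2/7)
14. 2285.714ms @ 48/7 + 95.238ms (2/7)
15. 2380.952ms @ 50/7 + 95.238ms (2/7)
16. 2476.19ms @ 52/7 + 47.619ms (1/7)
17. 2523.81ms @ 53/7 + 47.619ms (1/7)
18. 2571.429ms @ 54/7 + 95.238ms (2/7)

note 3 onset = 3/2b = 500.0ms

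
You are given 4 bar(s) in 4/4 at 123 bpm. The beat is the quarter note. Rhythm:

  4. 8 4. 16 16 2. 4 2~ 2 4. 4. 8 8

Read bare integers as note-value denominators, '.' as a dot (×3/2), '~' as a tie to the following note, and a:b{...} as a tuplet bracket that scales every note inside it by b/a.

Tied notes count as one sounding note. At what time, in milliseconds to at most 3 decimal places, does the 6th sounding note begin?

note 6 onset = 4b = 1951.22ms

1. 0.0ms @ 0 + 731.707ms (3/2)
2. 731.707ms @ 3/2 + 243.902ms (1/2)
3. 975.61ms @ 2 + 731.707ms (3/2)
4. 1707.317ms @ 7/2 + 121.951ms (1/4)
5. 1829.268ms @ 15/4 + 121.951ms (1/4)
6. 1951.22ms @ 4 + 1463.415ms (3)
7. 3414.634ms @ 7 + 487.805ms (1)
8. 3902.439ms @ 8 + 1951.22ms (4)
9. 5853.659ms @ 12 + 731.707ms (3/2)
10. 6585.366ms @ 27/2 + 731.707ms (3/2)
11. 7317.073ms @ 15 + 243.902ms (1/2)
12. 7560.976ms @ 31/2 + 243.902ms (1/2)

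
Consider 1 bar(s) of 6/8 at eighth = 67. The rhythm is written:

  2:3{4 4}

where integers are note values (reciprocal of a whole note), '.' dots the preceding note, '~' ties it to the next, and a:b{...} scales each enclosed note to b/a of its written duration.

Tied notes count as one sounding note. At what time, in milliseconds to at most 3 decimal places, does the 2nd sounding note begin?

1. 0.0ms @ 0 + 2686.567ms (3)
2. 2686.567ms @ 3 + 2686.567ms (3)

note 2 onset = 3b = 2686.567ms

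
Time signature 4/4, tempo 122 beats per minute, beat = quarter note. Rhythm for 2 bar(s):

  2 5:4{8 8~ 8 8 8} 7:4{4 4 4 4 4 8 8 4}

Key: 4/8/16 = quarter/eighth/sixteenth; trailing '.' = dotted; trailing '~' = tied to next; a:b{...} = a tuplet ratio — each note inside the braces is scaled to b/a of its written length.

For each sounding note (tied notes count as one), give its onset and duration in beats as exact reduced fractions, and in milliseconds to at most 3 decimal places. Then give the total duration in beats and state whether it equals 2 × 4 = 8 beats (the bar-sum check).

1) 0.0ms=0b +983.607ms=2b
2) 983.607ms=2b +196.721ms=2/5b
3) 1180.328ms=12/5b +393.443ms=4/5b
4) 1573.77ms=16/5b +196.721ms=2/5b
5) 1770.492ms=18/5b +196.721ms=2/5b
6) 1967.213ms=4b +281.03ms=4/7b
7) 2248.244ms=32/7b +281.03ms=4/7b
8) 2529.274ms=36/7b +281.03ms=4/7b
9) 2810.304ms=40/7b +281.03ms=4/7b
10) 3091.335ms=44/7b +281.03ms=4/7b
11) 3372.365ms=48/7b +140.515ms=2/7b
12) 3512.881ms=50/7b +140.515ms=2/7b
13) 3653.396ms=52/7b +281.03ms=4/7b
Σ=8b of 8 (122bpm 4/4) — PASS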